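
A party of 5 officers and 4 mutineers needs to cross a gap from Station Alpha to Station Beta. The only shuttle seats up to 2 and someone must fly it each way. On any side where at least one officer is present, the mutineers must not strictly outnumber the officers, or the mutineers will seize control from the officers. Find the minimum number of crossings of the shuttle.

15

Counting alone: each trip to Station Beta takes at most 2 across and each return brings at least 1 back, so after t trips out (and t−1 returns) at most 2t − (t−1) of the 9 are across; that first reaches 9 at t = 8, so at least 15 crossings are needed.
The plan below uses exactly 15 crossings, so it is optimal:
1. 2 mutineers → Station Beta.  (Station Alpha: 5O 2M; Station Beta: 0O 2M)
2. 1 mutineer ← Station Alpha.  (Station Alpha: 5O 3M; Station Beta: 0O 1M)
3. 2 mutineers → Station Beta.  (Station Alpha: 5O 1M; Station Beta: 0O 3M)
4. 1 mutineer ← Station Alpha.  (Station Alpha: 5O 2M; Station Beta: 0O 2M)
5. 2 officers → Station Beta.  (Station Alpha: 3O 2M; Station Beta: 2O 2M)
6. 1 mutineer ← Station Alpha.  (Station Alpha: 3O 3M; Station Beta: 2O 1M)
7. 1 officer and 1 mutineer → Station Beta.  (Station Alpha: 2O 2M; Station Beta: 3O 2M)
8. 1 officer ← Station Alpha.  (Station Alpha: 3O 2M; Station Beta: 2O 2M)
9. 1 officer and 1 mutineer → Station Beta.  (Station Alpha: 2O 1M; Station Beta: 3O 3M)
10. 1 mutineer ← Station Alpha.  (Station Alpha: 2O 2M; Station Beta: 3O 2M)
11. 1 officer and 1 mutineer → Station Beta.  (Station Alpha: 1O 1M; Station Beta: 4O 3M)
12. 1 officer ← Station Alpha.  (Station Alpha: 2O 1M; Station Beta: 3O 3M)
13. 1 officer and 1 mutineer → Station Beta.  (Station Alpha: 1O 0M; Station Beta: 4O 4M)
14. 1 mutineer ← Station Alpha.  (Station Alpha: 1O 1M; Station Beta: 4O 3M)
15. 1 officer and 1 mutineer → Station Beta.  (Station Alpha: 0O 0M; Station Beta: 5O 4M)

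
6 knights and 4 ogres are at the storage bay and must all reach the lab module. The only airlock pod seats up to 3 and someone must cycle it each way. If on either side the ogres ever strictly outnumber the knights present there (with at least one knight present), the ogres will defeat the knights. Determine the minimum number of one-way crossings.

Counting alone: each trip to the lab module takes at most 3 across and each return brings at least 1 back, so after t trips out (and t−1 returns) at most 3t − (t−1) of the 10 are across; that first reaches 10 at t = 5, so at least 9 crossings are needed.
The plan below uses exactly 9 crossings, so it is optimal:
1. 2 ogres → the lab module.  (the storage bay: 6K 2O; the lab module: 0K 2O)
2. 1 ogre ← the storage bay.  (the storage bay: 6K 3O; the lab module: 0K 1O)
3. 3 ogres → the lab module.  (the storage bay: 6K 0O; the lab module: 0K 4O)
4. 1 ogre ← the storage bay.  (the storage bay: 6K 1O; the lab module: 0K 3O)
5. 3 knights → the lab module.  (the storage bay: 3K 1O; the lab module: 3K 3O)
6. 1 ogre ← the storage bay.  (the storage bay: 3K 2O; the lab module: 3K 2O)
7. 1 knight and 2 ogres → the lab module.  (the storage bay: 2K 0O; the lab module: 4K 4O)
8. 1 ogre ← the storage bay.  (the storage bay: 2K 1O; the lab module: 4K 3O)
9. 2 knights and 1 ogre → the lab module.  (the storage bay: 0K 0O; the lab module: 6K 4O)

9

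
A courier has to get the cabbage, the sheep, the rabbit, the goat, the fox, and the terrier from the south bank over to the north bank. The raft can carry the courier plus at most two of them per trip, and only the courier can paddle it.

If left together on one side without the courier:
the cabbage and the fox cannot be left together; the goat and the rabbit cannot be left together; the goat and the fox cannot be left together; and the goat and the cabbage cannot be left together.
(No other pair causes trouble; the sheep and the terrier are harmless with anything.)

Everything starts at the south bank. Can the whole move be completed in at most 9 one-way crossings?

Yes — this plan uses 9 crossings (≤ 9):
1. Courier goes to the north bank with the cabbage and the goat.  [the south bank: the fox, the rabbit, the sheep, the terrier | the north bank: the cabbage, the goat]
2. Courier goes back to the south bank with the cabbage.  [the south bank: the cabbage, the fox, the rabbit, the sheep, the terrier | the north bank: the goat]
3. Courier goes to the north bank with the cabbage and the sheep.  [the south bank: the fox, the rabbit, the terrier | the north bank: the cabbage, the goat, the sheep]
4. Courier goes back to the south bank with the cabbage.  [the south bank: the cabbage, the fox, the rabbit, the terrier | the north bank: the goat, the sheep]
5. Courier goes to the north bank with the cabbage and the rabbit.  [the south bank: the fox, the terrier | the north bank: the cabbage, the goat, the rabbit, the sheep]
6. Courier goes back to the south bank with the goat.  [the south bank: the fox, the goat, the terrier | the north bank: the cabbage, the rabbit, the sheep]
7. Courier goes to the north bank with the goat and the terrier.  [the south bank: the fox | the north bank: the cabbage, the goat, the rabbit, the sheep, the terrier]
8. Courier goes back to the south bank with the goat.  [the south bank: the fox, the goat | the north bank: the cabbage, the rabbit, the sheep, the terrier]
9. Courier goes to the north bank with the fox and the goat.  [the south bank: — | the north bank: the cabbage, the fox, the goat, the rabbit, the sheep, the terrier]

Yes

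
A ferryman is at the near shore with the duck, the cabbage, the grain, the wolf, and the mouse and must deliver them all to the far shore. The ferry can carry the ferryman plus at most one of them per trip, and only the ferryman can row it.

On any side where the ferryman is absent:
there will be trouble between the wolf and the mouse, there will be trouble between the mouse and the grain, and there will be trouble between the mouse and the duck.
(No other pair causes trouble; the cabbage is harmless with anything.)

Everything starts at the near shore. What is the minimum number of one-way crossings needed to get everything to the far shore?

Following every safe sequence of crossings from the start, the most of the 5 that can be at the far shore as the ferry arrives there on crossings 1, 3, 5 is 1, 2, 3 respectively; the best ever achieved is 3 of 5.
From crossing 7 on, no configuration arises that was not already reachable earlier: only 18 distinct safe configurations (who is on which side, and where the ferry is) can ever be reached, none of them has everyone across, and every continuation just revisits them. So no valid plan exists.

impossible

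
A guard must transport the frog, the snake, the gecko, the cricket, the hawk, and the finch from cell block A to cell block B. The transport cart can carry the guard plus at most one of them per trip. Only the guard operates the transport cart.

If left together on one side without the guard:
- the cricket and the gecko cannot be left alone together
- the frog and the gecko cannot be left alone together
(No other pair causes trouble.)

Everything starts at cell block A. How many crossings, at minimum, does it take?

13

Counting alone: the guard can take at most 1 across per trip to cell block B, so moving all 6 needs at least 6 loaded trips out, with a return between consecutive ones — at least 11 crossings.
The safety rule pushes this higher. Following every safe sequence of crossings, the most of the 6 that can be at cell block B as the transport cart arrives there on crossing 11 is 5 — never all 6.
So no plan with fewer than 13 crossings exists, and this one achieves 13:
1. Guard goes to cell block B with the gecko.  [cell block A: the cricket, the finch, the frog, the hawk, the snake | cell block B: the gecko]
2. Guard goes back to cell block A alone.  [cell block A: the cricket, the finch, the frog, the hawk, the snake | cell block B: the gecko]
3. Guard goes to cell block B with the frog.  [cell block A: the cricket, the finch, the hawk, the snake | cell block B: the frog, the gecko]
4. Guard goes back to cell block A with the gecko.  [cell block A: the cricket, the finch, the gecko, the hawk, the snake | cell block B: the frog]
5. Guard goes to cell block B with the cricket.  [cell block A: the finch, the gecko, the hawk, the snake | cell block B: the cricket, the frog]
6. Guard goes back to cell block A alone.  [cell block A: the finch, the gecko, the hawk, the snake | cell block B: the cricket, the frog]
7. Guard goes to cell block B with the snake.  [cell block A: the finch, the gecko, the hawk | cell block B: the cricket, the frog, the snake]
8. Guard goes back to cell block A alone.  [cell block A: the finch, the gecko, the hawk | cell block B: the cricket, the frog, the snake]
9. Guard goes to cell block B with the hawk.  [cell block A: the finch, the gecko | cell block B: the cricket, the frog, the hawk, the snake]
10. Guard goes back to cell block A alone.  [cell block A: the finch, the gecko | cell block B: the cricket, the frog, the hawk, the snake]
11. Guard goes to cell block B with the finch.  [cell block A: the gecko | cell block B: the cricket, the finch, the frog, the hawk, the snake]
12. Guard goes back to cell block A alone.  [cell block A: the gecko | cell block B: the cricket, the finch, the frog, the hawk, the snake]
13. Guard goes to cell block B with the gecko.  [cell block A: — | cell block B: the cricket, the finch, the frog, the gecko, the hawk, the snake]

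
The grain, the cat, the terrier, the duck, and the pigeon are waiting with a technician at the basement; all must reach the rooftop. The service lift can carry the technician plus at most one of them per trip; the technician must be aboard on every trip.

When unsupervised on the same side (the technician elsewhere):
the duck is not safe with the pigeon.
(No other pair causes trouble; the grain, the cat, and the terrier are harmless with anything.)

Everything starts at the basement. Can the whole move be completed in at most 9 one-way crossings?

Yes — this plan uses 9 crossings (≤ 9):
1. Technician goes to the rooftop with the duck.
2. Technician goes back to the basement alone.
3. Technician goes to the rooftop with the grain.
4. Technician goes back to the basement alone.
5. Technician goes to the rooftop with the cat.
6. Technician goes back to the basement alone.
7. Technician goes to the rooftop with the terrier.
8. Technician goes back to the basement alone.
9. Technician goes to the rooftop with the pigeon.

Yes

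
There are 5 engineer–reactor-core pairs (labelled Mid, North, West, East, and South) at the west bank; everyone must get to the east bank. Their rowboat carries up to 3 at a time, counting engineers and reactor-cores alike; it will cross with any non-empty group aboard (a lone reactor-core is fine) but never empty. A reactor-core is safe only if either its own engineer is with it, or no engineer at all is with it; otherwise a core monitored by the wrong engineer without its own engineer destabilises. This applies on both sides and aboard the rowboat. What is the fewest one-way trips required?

Counting alone: each trip to the east bank takes at most 3 across and each return brings at least 1 back, so after t trips out (and t−1 returns) at most 3t − (t−1) of the 10 are across; that first reaches 10 at t = 5, so at least 9 crossings are needed.
The safety rule pushes this higher. Following every safe sequence of crossings, the most of the 10 that can be at the east bank as the rowboat arrives there on crossing 9 is 9 — never all 10.
So no plan with fewer than 11 crossings exists, and this one achieves 11:
1. engineer Mid and reactor-core Mid cross → the east bank.
2. engineer Mid crosses ← the west bank.
3. reactor-core East, reactor-core North, and reactor-core West cross → the east bank.
4. reactor-core Mid crosses ← the west bank.
5. engineer East, engineer North, and engineer West cross → the east bank.
6. engineer North and reactor-core North cross ← the west bank.
7. engineer Mid, engineer North, and engineer South cross → the east bank.
8. reactor-core West crosses ← the west bank.
9. reactor-core Mid and reactor-core North cross → the east bank.
10. reactor-core Mid crosses ← the west bank.
11. reactor-core Mid, reactor-core South, and reactor-core West cross → the east bank.

11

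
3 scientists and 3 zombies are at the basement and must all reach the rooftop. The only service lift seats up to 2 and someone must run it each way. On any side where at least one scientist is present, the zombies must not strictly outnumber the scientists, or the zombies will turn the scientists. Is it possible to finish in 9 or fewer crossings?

No

Counting alone: each trip to the rooftop takes at most 2 across and each return brings at least 1 back, so after t trips out (and t−1 returns) at most 2t − (t−1) of the 6 are across; that first reaches 6 at t = 5, so at least 9 crossings are needed.
The safety rule pushes this higher. Following every safe sequence of crossings, the most of the 6 that can be at the rooftop as the service lift arrives there on crossing 9 is 5 — never all 6.
So the move cannot be finished within 9 crossings. (The shortest complete plan takes 11:)
1. 2 zombies → the rooftop.  (the basement: 3S 1Z; the rooftop: 0S 2Z)
2. 1 zombie ← the basement.  (the basement: 3S 2Z; the rooftop: 0S 1Z)
3. 2 zombies → the rooftop.  (the basement: 3S 0Z; the rooftop: 0S 3Z)
4. 1 zombie ← the basement.  (the basement: 3S 1Z; the rooftop: 0S 2Z)
5. 2 scientists → the rooftop.  (the basement: 1S 1Z; the rooftop: 2S 2Z)
6. 1 scientist and 1 zombie ← the basement.  (the basement: 2S 2Z; the rooftop: 1S 1Z)
7. 2 scientists → the rooftop.  (the basement: 0S 2Z; the rooftop: 3S 1Z)
8. 1 zombie ← the basement.  (the basement: 0S 3Z; the rooftop: 3S 0Z)
9. 2 zombies → the rooftop.  (the basement: 0S 1Z; the rooftop: 3S 2Z)
10. 1 zombie ← the basement.  (the basement: 0S 2Z; the rooftop: 3S 1Z)
11. 2 zombies → the rooftop.  (the basement: 0S 0Z; the rooftop: 3S 3Z)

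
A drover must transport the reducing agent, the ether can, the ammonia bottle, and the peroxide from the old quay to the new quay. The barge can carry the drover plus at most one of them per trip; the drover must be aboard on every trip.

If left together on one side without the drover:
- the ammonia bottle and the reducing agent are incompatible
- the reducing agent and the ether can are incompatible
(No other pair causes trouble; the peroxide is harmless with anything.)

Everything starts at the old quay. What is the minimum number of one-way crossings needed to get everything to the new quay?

9

Counting alone: the drover can take at most 1 across per trip to the new quay, so moving all 4 needs at least 4 loaded trips out, with a return between consecutive ones — at least 7 crossings.
The safety rule pushes this higher. Following every safe sequence of crossings, the most of the 4 that can be at the new quay as the barge arrives there on crossing 7 is 3 — never all 4.
So no plan with fewer than 9 crossings exists, and this one achieves 9:
1. Drover goes to the new quay with the reducing agent.
2. Drover goes back to the old quay alone.
3. Drover goes to the new quay with the ether can.
4. Drover goes back to the old quay with the reducing agent.
5. Drover goes to the new quay with the ammonia bottle.
6. Drover goes back to the old quay alone.
7. Drover goes to the new quay with the peroxide.
8. Drover goes back to the old quay alone.
9. Drover goes to the new quay with the reducing agent.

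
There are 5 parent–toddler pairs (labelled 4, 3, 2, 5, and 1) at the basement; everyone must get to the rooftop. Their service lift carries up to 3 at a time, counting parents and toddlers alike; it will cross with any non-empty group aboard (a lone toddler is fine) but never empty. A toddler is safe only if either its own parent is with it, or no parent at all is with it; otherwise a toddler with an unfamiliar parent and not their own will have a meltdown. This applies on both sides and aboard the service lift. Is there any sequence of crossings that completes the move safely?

Yes

1. parent 4 and toddler 4 cross → the rooftop.
2. parent 4 crosses ← the basement.
3. toddler 2, toddler 3, and toddler 5 cross → the rooftop.
4. toddler 4 crosses ← the basement.
5. parent 2, parent 3, and parent 5 cross → the rooftop.
6. parent 3 and toddler 3 cross ← the basement.
7. parent 1, parent 3, and parent 4 cross → the rooftop.
8. toddler 2 crosses ← the basement.
9. toddler 3 and toddler 4 cross → the rooftop.
10. toddler 4 crosses ← the basement.
11. toddler 1, toddler 2, and toddler 4 cross → the rooftop.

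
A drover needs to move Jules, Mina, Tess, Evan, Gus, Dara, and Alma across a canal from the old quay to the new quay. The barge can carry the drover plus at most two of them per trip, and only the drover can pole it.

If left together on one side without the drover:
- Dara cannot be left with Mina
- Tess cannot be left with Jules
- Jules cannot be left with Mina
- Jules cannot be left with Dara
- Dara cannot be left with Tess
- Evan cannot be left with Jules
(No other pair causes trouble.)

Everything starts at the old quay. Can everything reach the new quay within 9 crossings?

No

Counting alone: the drover can take at most 2 across per trip to the new quay, so moving all 7 needs at least 4 loaded trips out, with a return between consecutive ones — at least 7 crossings.
The safety rule pushes this higher. Following every safe sequence of crossings, the most of the 7 that can be at the new quay as the barge arrives there on crossings 7, 9 is 5, 6 respectively — never all 7.
So the move cannot be finished within 9 crossings. (The shortest complete plan takes 11:)
1. Drover goes to the new quay with Dara and Jules.  [the old quay: Alma, Evan, Gus, Mina, Tess | the new quay: Dara, Jules]
2. Drover goes back to the old quay with Jules.  [the old quay: Alma, Evan, Gus, Jules, Mina, Tess | the new quay: Dara]
3. Drover goes to the new quay with Evan and Jules.  [the old quay: Alma, Gus, Mina, Tess | the new quay: Dara, Evan, Jules]
4. Drover goes back to the old quay with Jules.  [the old quay: Alma, Gus, Jules, Mina, Tess | the new quay: Dara, Evan]
5. Drover goes to the new quay with Gus and Jules.  [the old quay: Alma, Mina, Tess | the new quay: Dara, Evan, Gus, Jules]
6. Drover goes back to the old quay with Jules.  [the old quay: Alma, Jules, Mina, Tess | the new quay: Dara, Evan, Gus]
7. Drover goes to the new quay with Alma and Jules.  [the old quay: Mina, Tess | the new quay: Alma, Dara, Evan, Gus, Jules]
8. Drover goes back to the old quay with Jules.  [the old quay: Jules, Mina, Tess | the new quay: Alma, Dara, Evan, Gus]
9. Drover goes to the new quay with Mina and Tess.  [the old quay: Jules | the new quay: Alma, Dara, Evan, Gus, Mina, Tess]
10. Drover goes back to the old quay with Dara.  [the old quay: Dara, Jules | the new quay: Alma, Evan, Gus, Mina, Tess]
11. Drover goes to the new quay with Dara and Jules.  [the old quay: — | the new quay: Alma, Dara, Evan, Gus, Jules, Mina, Tess]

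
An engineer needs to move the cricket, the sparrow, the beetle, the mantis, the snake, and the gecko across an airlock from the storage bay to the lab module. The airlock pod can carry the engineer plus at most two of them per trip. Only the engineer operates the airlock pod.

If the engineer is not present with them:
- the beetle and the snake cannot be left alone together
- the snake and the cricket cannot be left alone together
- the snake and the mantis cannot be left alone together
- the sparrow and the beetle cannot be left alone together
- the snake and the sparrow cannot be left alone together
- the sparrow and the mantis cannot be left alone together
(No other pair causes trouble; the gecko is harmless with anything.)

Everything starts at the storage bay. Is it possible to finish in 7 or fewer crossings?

Counting alone: the engineer can take at most 2 across per trip to the lab module, so moving all 6 needs at least 3 loaded trips out, with a return between consecutive ones — at least 5 crossings.
The safety rule pushes this higher. Following every safe sequence of crossings, the most of the 6 that can be at the lab module as the airlock pod arrives there on crossings 5, 7 is 4, 5 respectively — never all 6.
So the move cannot be finished within 7 crossings. (The shortest complete plan takes 9:)
1. Engineer goes to the lab module with the snake and the sparrow.
2. Engineer goes back to the storage bay with the sparrow.
3. Engineer goes to the lab module with the cricket and the sparrow.
4. Engineer goes back to the storage bay with the snake.
5. Engineer goes to the lab module with the beetle and the mantis.
6. Engineer goes back to the storage bay with the sparrow.
7. Engineer goes to the lab module with the gecko and the sparrow.
8. Engineer goes back to the storage bay with the sparrow.
9. Engineer goes to the lab module with the snake and the sparrow.

No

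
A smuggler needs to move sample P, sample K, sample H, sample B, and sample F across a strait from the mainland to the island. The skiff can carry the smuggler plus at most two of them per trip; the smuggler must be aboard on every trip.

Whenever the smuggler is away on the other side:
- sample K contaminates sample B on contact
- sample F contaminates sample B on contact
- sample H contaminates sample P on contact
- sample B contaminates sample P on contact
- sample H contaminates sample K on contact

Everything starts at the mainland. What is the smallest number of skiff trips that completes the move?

Counting alone: the smuggler can take at most 2 across per trip to the island, so moving all 5 needs at least 3 loaded trips out, with a return between consecutive ones — at least 5 crossings.
The safety rule pushes this higher. Following every safe sequence of crossings, the most of the 5 that can be at the island as the skiff arrives there on crossing 5 is 4 — never all 5.
So no plan with fewer than 7 crossings exists, and this one achieves 7:
1. Smuggler goes to the island with sample B and sample H.
2. Smuggler goes back to the mainland alone.
3. Smuggler goes to the island with sample P.
4. Smuggler goes back to the mainland with sample B and sample H.
5. Smuggler goes to the island with sample F and sample K.
6. Smuggler goes back to the mainland alone.
7. Smuggler goes to the island with sample B and sample H.

7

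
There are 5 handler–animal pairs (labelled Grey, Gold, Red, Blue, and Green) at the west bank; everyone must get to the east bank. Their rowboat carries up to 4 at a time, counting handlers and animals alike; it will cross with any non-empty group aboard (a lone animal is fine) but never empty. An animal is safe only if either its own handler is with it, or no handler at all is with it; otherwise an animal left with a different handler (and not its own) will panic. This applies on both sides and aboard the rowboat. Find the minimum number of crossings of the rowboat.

Counting alone: each trip to the east bank takes at most 4 across and each return brings at least 1 back, so after t trips out (and t−1 returns) at most 4t − (t−1) of the 10 are across; that first reaches 10 at t = 3, so at least 5 crossings are needed.
The safety rule pushes this higher. Following every safe sequence of crossings, the most of the 10 that can be at the east bank as the rowboat arrives there on crossing 5 is 9 — never all 10.
So no plan with fewer than 7 crossings exists, and this one achieves 7:
1. animal Grey and handler Grey cross → the east bank.
2. handler Grey crosses ← the west bank.
3. animal Blue, animal Gold, animal Green, and animal Red cross → the east bank.
4. animal Grey crosses ← the west bank.
5. handler Blue, handler Gold, handler Green, and handler Red cross → the east bank.
6. animal Gold and handler Gold cross ← the west bank.
7. animal Gold, animal Grey, handler Gold, and handler Grey cross → the east bank.

7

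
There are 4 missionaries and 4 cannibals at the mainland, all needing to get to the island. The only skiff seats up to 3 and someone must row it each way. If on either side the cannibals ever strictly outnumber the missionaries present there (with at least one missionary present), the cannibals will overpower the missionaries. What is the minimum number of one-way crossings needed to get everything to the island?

Counting alone: each trip to the island takes at most 3 across and each return brings at least 1 back, so after t trips out (and t−1 returns) at most 3t − (t−1) of the 8 are across; that first reaches 8 at t = 4, so at least 7 crossings are needed.
The safety rule pushes this higher. Following every safe sequence of crossings, the most of the 8 that can be at the island as the skiff arrives there on crossing 7 is 7 — never all 8.
So no plan with fewer than 9 crossings exists, and this one achieves 9:
1. 2 cannibals → the island.  (the mainland: 4M 2C; the island: 0M 2C)
2. 1 cannibal ← the mainland.  (the mainland: 4M 3C; the island: 0M 1C)
3. 3 cannibals → the island.  (the mainland: 4M 0C; the island: 0M 4C)
4. 1 cannibal ← the mainland.  (the mainland: 4M 1C; the island: 0M 3C)
5. 3 missionaries → the island.  (the mainland: 1M 1C; the island: 3M 3C)
6. 1 missionary and 1 cannibal ← the mainland.  (the mainland: 2M 2C; the island: 2M 2C)
7. 2 missionaries → the island.  (the mainland: 0M 2C; the island: 4M 2C)
8. 1 cannibal ← the mainland.  (the mainland: 0M 3C; the island: 4M 1C)
9. 3 cannibals → the island.  (the mainland: 0M 0C; the island: 4M 4C)

9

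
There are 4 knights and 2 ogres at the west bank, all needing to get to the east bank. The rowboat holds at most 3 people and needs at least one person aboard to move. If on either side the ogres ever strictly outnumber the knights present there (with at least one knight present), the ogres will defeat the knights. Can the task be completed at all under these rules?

Yes

1. 2 ogres → the east bank.  (the west bank: 4K 0O; the east bank: 0K 2O)
2. 1 ogre ← the west bank.  (the west bank: 4K 1O; the east bank: 0K 1O)
3. 2 knights and 1 ogre → the east bank.  (the west bank: 2K 0O; the east bank: 2K 2O)
4. 1 ogre ← the west bank.  (the west bank: 2K 1O; the east bank: 2K 1O)
5. 2 knights and 1 ogre → the east bank.  (the west bank: 0K 0O; the east bank: 4K 2O)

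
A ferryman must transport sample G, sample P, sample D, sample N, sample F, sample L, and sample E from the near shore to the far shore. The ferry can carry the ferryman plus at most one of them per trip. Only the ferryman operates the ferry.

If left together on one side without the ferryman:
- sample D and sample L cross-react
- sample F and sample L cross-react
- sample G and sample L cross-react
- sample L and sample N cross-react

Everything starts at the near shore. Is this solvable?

No

Following every safe sequence of crossings from the start, the most of the 7 that can be at the far shore as the ferry arrives there on crossings 1, 3, 5, 7 is 1, 2, 3, 4 respectively; the best ever achieved is 4 of 7.
From crossing 9 on, no configuration arises that was not already reachable earlier: only 44 distinct safe configurations (who is on which side, and where the ferry is) can ever be reached, none of them has everyone across, and every continuation just revisits them. So no valid plan exists.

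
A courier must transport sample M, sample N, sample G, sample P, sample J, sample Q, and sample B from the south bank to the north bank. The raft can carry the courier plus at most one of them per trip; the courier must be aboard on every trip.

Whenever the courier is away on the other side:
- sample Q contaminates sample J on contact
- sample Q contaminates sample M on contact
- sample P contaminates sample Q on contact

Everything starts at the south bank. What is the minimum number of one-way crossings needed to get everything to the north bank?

Following every safe sequence of crossings from the start, the most of the 7 that can be at the north bank as the raft arrives there on crossings 1, 3, 5, 7, 9 is 1, 2, 3, 4, 5 respectively; the best ever achieved is 5 of 7.
From crossing 11 on, no configuration arises that was not already reachable earlier: only 72 distinct safe configurations (who is on which side, and where the raft is) can ever be reached, none of them has everyone across, and every continuation just revisits them. So no valid plan exists.

impossible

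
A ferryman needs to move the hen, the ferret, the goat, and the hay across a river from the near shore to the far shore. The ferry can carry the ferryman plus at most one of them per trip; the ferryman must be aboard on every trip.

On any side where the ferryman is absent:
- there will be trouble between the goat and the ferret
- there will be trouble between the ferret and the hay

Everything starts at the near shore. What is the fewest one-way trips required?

Counting alone: the ferryman can take at most 1 across per trip to the far shore, so moving all 4 needs at least 4 loaded trips out, with a return between consecutive ones — at least 7 crossings.
The safety rule pushes this higher. Following every safe sequence of crossings, the most of the 4 that can be at the far shore as the ferry arrives there on crossing 7 is 3 — never all 4.
So no plan with fewer than 9 crossings exists, and this one achieves 9:
1. Ferryman goes to the far shore with the ferret.  [the near shore: the goat, the hay, the hen | the far shore: the ferret]
2. Ferryman goes back to the near shore alone.  [the near shore: the goat, the hay, the hen | the far shore: the ferret]
3. Ferryman goes to the far shore with the hen.  [the near shore: the goat, the hay | the far shore: the ferret, the hen]
4. Ferryman goes back to the near shore alone.  [the near shore: the goat, the hay | the far shore: the ferret, the hen]
5. Ferryman goes to the far shore with the goat.  [the near shore: the hay | the far shore: the ferret, the goat, the hen]
6. Ferryman goes back to the near shore with the ferret.  [the near shore: the ferret, the hay | the far shore: the goat, the hen]
7. Ferryman goes to the far shore with the hay.  [the near shore: the ferret | the far shore: the goat, the hay, the hen]
8. Ferryman goes back to the near shore alone.  [the near shore: the ferret | the far shore: the goat, the hay, the hen]
9. Ferryman goes to the far shore with the ferret.  [the near shore: — | the far shore: the ferret, the goat, the hay, the hen]

9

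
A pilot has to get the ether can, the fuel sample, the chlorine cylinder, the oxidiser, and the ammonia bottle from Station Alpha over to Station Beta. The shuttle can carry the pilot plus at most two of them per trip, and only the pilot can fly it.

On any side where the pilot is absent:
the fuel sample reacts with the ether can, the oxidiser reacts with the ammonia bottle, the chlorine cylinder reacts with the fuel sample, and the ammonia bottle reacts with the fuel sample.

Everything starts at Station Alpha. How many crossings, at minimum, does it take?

5

Counting alone: the pilot can take at most 2 across per trip to Station Beta, so moving all 5 needs at least 3 loaded trips out, with a return between consecutive ones — at least 5 crossings.
The plan below uses exactly 5 crossings, so it is optimal:
1. Pilot goes to Station Beta with the fuel sample and the oxidiser.
2. Pilot goes back to Station Alpha alone.
3. Pilot goes to Station Beta with the chlorine cylinder and the ether can.
4. Pilot goes back to Station Alpha with the fuel sample.
5. Pilot goes to Station Beta with the ammonia bottle and the fuel sample.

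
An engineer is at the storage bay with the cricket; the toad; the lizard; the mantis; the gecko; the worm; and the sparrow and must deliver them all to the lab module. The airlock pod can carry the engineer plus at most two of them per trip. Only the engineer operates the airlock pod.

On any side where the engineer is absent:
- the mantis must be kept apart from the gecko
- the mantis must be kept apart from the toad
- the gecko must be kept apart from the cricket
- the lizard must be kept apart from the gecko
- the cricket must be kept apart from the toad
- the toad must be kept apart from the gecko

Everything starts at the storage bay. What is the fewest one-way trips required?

Counting alone: the engineer can take at most 2 across per trip to the lab module, so moving all 7 needs at least 4 loaded trips out, with a return between consecutive ones — at least 7 crossings.
The safety rule pushes this higher. Following every safe sequence of crossings, the most of the 7 that can be at the lab module as the airlock pod arrives there on crossings 7, 9 is 5, 6 respectively — never all 7.
So no plan with fewer than 11 crossings exists, and this one achieves 11:
1. Engineer goes to the lab module with the gecko and the toad.  [the storage bay: the cricket, the lizard, the mantis, the sparrow, the worm | the lab module: the gecko, the toad]
2. Engineer goes back to the storage bay with the toad.  [the storage bay: the cricket, the lizard, the mantis, the sparrow, the toad, the worm | the lab module: the gecko]
3. Engineer goes to the lab module with the cricket and the mantis.  [the storage bay: the lizard, the sparrow, the toad, the worm | the lab module: the cricket, the gecko, the mantis]
4. Engineer goes back to the storage bay with the gecko.  [the storage bay: the gecko, the lizard, the sparrow, the toad, the worm | the lab module: the cricket, the mantis]
5. Engineer goes to the lab module with the lizard and the toad.  [the storage bay: the gecko, the sparrow, the worm | the lab module: the cricket, the lizard, the mantis, the toad]
6. Engineer goes back to the storage bay with the toad.  [the storage bay: the gecko, the sparrow, the toad, the worm | the lab module: the cricket, the lizard, the mantis]
7. Engineer goes to the lab module with the toad and the worm.  [the storage bay: the gecko, the sparrow | the lab module: the cricket, the lizard, the mantis, the toad, the worm]
8. Engineer goes back to the storage bay with the toad.  [the storage bay: the gecko, the sparrow, the toad | the lab module: the cricket, the lizard, the mantis, the worm]
9. Engineer goes to the lab module with the sparrow and the toad.  [the storage bay: the gecko | the lab module: the cricket, the lizard, the mantis, the sparrow, the toad, the worm]
10. Engineer goes back to the storage bay with the toad.  [the storage bay: the gecko, the toad | the lab module: the cricket, the lizard, the mantis, the sparrow, the worm]
11. Engineer goes to the lab module with the gecko and the toad.  [the storage bay: — | the lab module: the cricket, the gecko, the lizard, the mantis, the sparrow, the toad, the worm]

11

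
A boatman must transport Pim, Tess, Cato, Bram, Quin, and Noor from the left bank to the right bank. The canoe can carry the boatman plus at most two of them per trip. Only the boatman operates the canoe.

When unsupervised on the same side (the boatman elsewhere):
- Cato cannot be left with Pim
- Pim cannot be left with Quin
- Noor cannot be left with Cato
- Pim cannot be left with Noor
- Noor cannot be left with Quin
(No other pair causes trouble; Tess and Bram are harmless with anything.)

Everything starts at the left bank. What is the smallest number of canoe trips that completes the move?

9

Counting alone: the boatman can take at most 2 across per trip to the right bank, so moving all 6 needs at least 3 loaded trips out, with a return between consecutive ones — at least 5 crossings.
The safety rule pushes this higher. Following every safe sequence of crossings, the most of the 6 that can be at the right bank as the canoe arrives there on crossings 5, 7 is 4, 5 respectively — never all 6.
So no plan with fewer than 9 crossings exists, and this one achieves 9:
1. Boatman goes to the right bank with Noor and Pim.
2. Boatman goes back to the left bank with Pim.
3. Boatman goes to the right bank with Pim and Tess.
4. Boatman goes back to the left bank with Pim.
5. Boatman goes to the right bank with Bram and Pim.
6. Boatman goes back to the left bank with Pim.
7. Boatman goes to the right bank with Cato and Quin.
8. Boatman goes back to the left bank with Noor.
9. Boatman goes to the right bank with Noor and Pim.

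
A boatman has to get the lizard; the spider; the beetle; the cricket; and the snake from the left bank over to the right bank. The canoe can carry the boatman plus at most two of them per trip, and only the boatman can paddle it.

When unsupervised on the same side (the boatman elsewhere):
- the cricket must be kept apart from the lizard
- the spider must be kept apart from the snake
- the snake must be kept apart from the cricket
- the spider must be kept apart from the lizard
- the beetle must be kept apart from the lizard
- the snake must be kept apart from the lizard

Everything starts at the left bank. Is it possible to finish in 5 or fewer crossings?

No

Counting alone: the boatman can take at most 2 across per trip to the right bank, so moving all 5 needs at least 3 loaded trips out, with a return between consecutive ones — at least 5 crossings.
The safety rule pushes this higher. Following every safe sequence of crossings, the most of the 5 that can be at the right bank as the canoe arrives there on crossing 5 is 4 — never all 5.
So the move cannot be finished within 5 crossings. (The shortest complete plan takes 7:)
1. Boatman goes to the right bank with the lizard and the snake.  [the left bank: the beetle, the cricket, the spider | the right bank: the lizard, the snake]
2. Boatman goes back to the left bank with the lizard.  [the left bank: the beetle, the cricket, the lizard, the spider | the right bank: the snake]
3. Boatman goes to the right bank with the beetle and the lizard.  [the left bank: the cricket, the spider | the right bank: the beetle, the lizard, the snake]
4. Boatman goes back to the left bank with the lizard.  [the left bank: the cricket, the lizard, the spider | the right bank: the beetle, the snake]
5. Boatman goes to the right bank with the cricket and the spider.  [the left bank: the lizard | the right bank: the beetle, the cricket, the snake, the spider]
6. Boatman goes back to the left bank with the snake.  [the left bank: the lizard, the snake | the right bank: the beetle, the cricket, the spider]
7. Boatman goes to the right bank with the lizard and the snake.  [the left bank: — | the right bank: the beetle, the cricket, the lizard, the snake, the spider]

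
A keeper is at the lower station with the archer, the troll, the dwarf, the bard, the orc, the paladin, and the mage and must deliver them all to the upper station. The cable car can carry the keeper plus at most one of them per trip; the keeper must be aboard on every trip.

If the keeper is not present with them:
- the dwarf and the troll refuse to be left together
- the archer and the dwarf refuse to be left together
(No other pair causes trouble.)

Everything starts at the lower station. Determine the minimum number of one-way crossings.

15

Counting alone: the keeper can take at most 1 across per trip to the upper station, so moving all 7 needs at least 7 loaded trips out, with a return between consecutive ones — at least 13 crossings.
The safety rule pushes this higher. Following every safe sequence of crossings, the most of the 7 that can be at the upper station as the cable car arrives there on crossing 13 is 6 — never all 7.
So no plan with fewer than 15 crossings exists, and this one achieves 15:
1. Keeper goes to the upper station with the dwarf.  [the lower station: the archer, the bard, the mage, the orc, the paladin, the troll | the upper station: the dwarf]
2. Keeper goes back to the lower station alone.  [the lower station: the archer, the bard, the mage, the orc, the paladin, the troll | the upper station: the dwarf]
3. Keeper goes to the upper station with the archer.  [the lower station: the bard, the mage, the orc, the paladin, the troll | the upper station: the archer, the dwarf]
4. Keeper goes back to the lower station with the dwarf.  [the lower station: the bard, the dwarf, the mage, the orc, the paladin, the troll | the upper station: the archer]
5. Keeper goes to the upper station with the troll.  [the lower station: the bard, the dwarf, the mage, the orc, the paladin | the upper station: the archer, the troll]
6. Keeper goes back to the lower station alone.  [the lower station: the bard, the dwarf, the mage, the orc, the paladin | the upper station: the archer, the troll]
7. Keeper goes to the upper station with the bard.  [the lower station: the dwarf, the mage, the orc, the paladin | the upper station: the archer, the bard, the troll]
8. Keeper goes back to the lower station alone.  [the lower station: the dwarf, the mage, the orc, the paladin | the upper station: the archer, the bard, the troll]
9. Keeper goes to the upper station with the orc.  [the lower station: the dwarf, the mage, the paladin | the upper station: the archer, the bard, the orc, the troll]
10. Keeper goes back to the lower station alone.  [the lower station: the dwarf, the mage, the paladin | the upper station: the archer, the bard, the orc, the troll]
11. Keeper goes to the upper station with the paladin.  [the lower station: the dwarf, the mage | the upper station: the archer, the bard, the orc, the paladin, the troll]
12. Keeper goes back to the lower station alone.  [the lower station: the dwarf, the mage | the upper station: the archer, the bard, the orc, the paladin, the troll]
13. Keeper goes to the upper station with the mage.  [the lower station: the dwarf | the upper station: the archer, the bard, the mage, the orc, the paladin, the troll]
14. Keeper goes back to the lower station alone.  [the lower station: the dwarf | the upper station: the archer, the bard, the mage, the orc, the paladin, the troll]
15. Keeper goes to the upper station with the dwarf.  [the lower station: — | the upper station: the archer, the bard, the dwarf, the mage, the orc, the paladin, the troll]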